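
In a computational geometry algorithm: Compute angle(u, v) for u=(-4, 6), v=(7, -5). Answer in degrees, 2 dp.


u.v = -58, |u| = sqrt(52) = 7.2111, |v| = sqrt(74) = 8.6023
cos(theta) = u.v/(|u||v|) = -58/sqrt(3848) = -0.934998
theta = acos(-0.934998) = 159.23 degrees

159.23 degrees


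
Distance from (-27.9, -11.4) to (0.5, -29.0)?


dx=28.4, dy=-17.6
d^2 = 28.4^2 + (-17.6)^2 = 1116.32
d = sqrt(1116.32) = 33.4114

33.4114


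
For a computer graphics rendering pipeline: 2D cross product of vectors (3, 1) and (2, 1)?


u x v = u_x*v_y - u_y*v_x = 3*1 - 1*2
= 3 - 2 = 1

1


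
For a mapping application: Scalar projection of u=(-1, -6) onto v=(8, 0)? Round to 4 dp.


u.v = -8, |v| = sqrt(64) = 8
Scalar projection = u.v / |v| = -8 / sqrt(64) = -1

-1


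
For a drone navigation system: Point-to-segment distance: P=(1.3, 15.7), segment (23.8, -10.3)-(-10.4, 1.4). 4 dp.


Project P onto AB: t = 0.8218 (clamped to [0,1])
Closest point on segment: (-4.3054, -0.685)
Distance: 17.3173

17.3173


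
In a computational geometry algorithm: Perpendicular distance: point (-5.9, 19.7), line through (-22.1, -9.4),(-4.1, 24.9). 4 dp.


|cross product| = 31.86
|line direction| = sqrt(1500.49) = 38.7362
Distance = 31.86/sqrt(1500.49) = 0.8225

0.8225


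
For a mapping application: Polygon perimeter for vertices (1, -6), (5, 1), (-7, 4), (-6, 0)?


Sides: (1, -6)->(5, 1): sqrt(65) = 8.062258, (5, 1)->(-7, 4): sqrt(153) = 12.369317, (-7, 4)->(-6, 0): sqrt(17) = 4.123106, (-6, 0)->(1, -6): sqrt(85) = 9.219544
Sum = 33.774225
Perimeter = 33.7742

33.7742


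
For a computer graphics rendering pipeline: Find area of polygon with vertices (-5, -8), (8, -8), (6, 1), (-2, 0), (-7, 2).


Shoelace sum: ((-5)*(-8) - 8*(-8)) + (8*1 - 6*(-8)) + (6*0 - (-2)*1) + ((-2)*2 - (-7)*0) + ((-7)*(-8) - (-5)*2)
= 224
Area = |224|/2 = 112

112


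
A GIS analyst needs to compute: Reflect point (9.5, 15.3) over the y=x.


Reflection over y=x: (x,y) -> (y,x)
(9.5, 15.3) -> (15.3, 9.5)

(15.3, 9.5)


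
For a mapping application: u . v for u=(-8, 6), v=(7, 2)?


u . v = u_x*v_x + u_y*v_y = (-8)*7 + 6*2
= (-56) + 12 = -44

-44


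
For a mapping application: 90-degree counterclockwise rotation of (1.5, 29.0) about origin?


90° CCW: (x,y) -> (-y, x)
(1.5,29) -> (-29, 1.5)

(-29, 1.5)


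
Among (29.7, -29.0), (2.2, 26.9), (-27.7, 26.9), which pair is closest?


d(P0,P1) = 62.2982, d(P0,P2) = 80.1222, d(P1,P2) = 29.9
Closest: P1 and P2

Closest pair: (2.2, 26.9) and (-27.7, 26.9), distance = 29.9


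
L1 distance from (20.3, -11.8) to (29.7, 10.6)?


|20.3-29.7| + |(-11.8)-10.6| = 9.4 + 22.4 = 31.8

31.8


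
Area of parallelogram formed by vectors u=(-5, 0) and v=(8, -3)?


|u x v| = |(-5)*(-3) - 0*8|
= |15 - 0| = 15

15


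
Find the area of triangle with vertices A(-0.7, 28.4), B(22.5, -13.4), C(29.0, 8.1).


Area = |x_A(y_B-y_C) + x_B(y_C-y_A) + x_C(y_A-y_B)|/2
= |15.05 + (-456.75) + 1212.2|/2
= 770.5/2 = 385.25

385.25


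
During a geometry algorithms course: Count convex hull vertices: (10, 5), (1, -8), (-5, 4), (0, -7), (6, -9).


Convex hull vertices (CCW): (-5, 4), (0, -7), (1, -8), (6, -9), (10, 5)
Count = 5

5


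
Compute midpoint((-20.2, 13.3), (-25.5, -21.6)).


M = (((-20.2)+(-25.5))/2, (13.3+(-21.6))/2)
= (-22.85, -4.15)

(-22.85, -4.15)


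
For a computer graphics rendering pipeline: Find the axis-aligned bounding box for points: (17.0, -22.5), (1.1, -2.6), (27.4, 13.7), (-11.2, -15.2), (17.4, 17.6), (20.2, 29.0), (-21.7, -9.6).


x range: [-21.7, 27.4]
y range: [-22.5, 29]
Bounding box: (-21.7,-22.5) to (27.4,29)

(-21.7,-22.5) to (27.4,29)


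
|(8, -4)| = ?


|u| = sqrt(8^2 + (-4)^2) = sqrt(80) = 8.9443

8.9443


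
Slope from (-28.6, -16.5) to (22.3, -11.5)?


slope = (y2-y1)/(x2-x1) = ((-11.5)-(-16.5))/(22.3-(-28.6)) = 5/50.9 = 0.0982

0.0982


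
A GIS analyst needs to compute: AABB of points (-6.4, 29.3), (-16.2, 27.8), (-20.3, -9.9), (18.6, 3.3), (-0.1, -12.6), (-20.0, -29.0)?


x range: [-20.3, 18.6]
y range: [-29, 29.3]
Bounding box: (-20.3,-29) to (18.6,29.3)

(-20.3,-29) to (18.6,29.3)


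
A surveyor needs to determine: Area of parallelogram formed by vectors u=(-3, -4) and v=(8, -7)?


|u x v| = |(-3)*(-7) - (-4)*8|
= |21 - (-32)| = 53

53


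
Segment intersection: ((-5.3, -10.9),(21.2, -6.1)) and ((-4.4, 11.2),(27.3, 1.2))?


Cross products: d1=-709.57, d2=-292.41, d3=581.33, d4=164.17
d1*d2 < 0 and d3*d4 < 0? no

No, they don't intersect


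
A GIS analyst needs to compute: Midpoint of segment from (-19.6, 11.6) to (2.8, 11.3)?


M = (((-19.6)+2.8)/2, (11.6+11.3)/2)
= (-8.4, 11.45)

(-8.4, 11.45)


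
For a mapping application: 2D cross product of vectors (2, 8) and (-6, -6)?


u x v = u_x*v_y - u_y*v_x = 2*(-6) - 8*(-6)
= (-12) - (-48) = 36

36


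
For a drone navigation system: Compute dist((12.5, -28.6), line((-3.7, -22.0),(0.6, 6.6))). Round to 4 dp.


|cross product| = 491.7
|line direction| = sqrt(836.45) = 28.9214
Distance = 491.7/sqrt(836.45) = 17.0012

17.0012


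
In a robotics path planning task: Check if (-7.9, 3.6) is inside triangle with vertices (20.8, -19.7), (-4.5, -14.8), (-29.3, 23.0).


Cross products: AB x AP = -448.86, BC x BP = -327.8, CA x CP = -58.16
All same sign? yes

Yes, inside


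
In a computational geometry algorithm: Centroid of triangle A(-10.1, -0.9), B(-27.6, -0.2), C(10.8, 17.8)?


Centroid = ((x_A+x_B+x_C)/3, (y_A+y_B+y_C)/3)
= (((-10.1)+(-27.6)+10.8)/3, ((-0.9)+(-0.2)+17.8)/3)
= (-8.9667, 5.5667)

(-8.9667, 5.5667)


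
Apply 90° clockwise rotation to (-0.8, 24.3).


90° CW: (x,y) -> (y, -x)
(-0.8,24.3) -> (24.3, 0.8)

(24.3, 0.8)


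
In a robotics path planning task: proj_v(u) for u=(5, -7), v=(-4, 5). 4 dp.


u.v = -55, |v| = sqrt(41) = 6.4031
Scalar projection = u.v / |v| = -55 / sqrt(41) = -8.5896

-8.5896


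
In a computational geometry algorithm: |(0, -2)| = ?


|u| = sqrt(0^2 + (-2)^2) = sqrt(4) = 2

2


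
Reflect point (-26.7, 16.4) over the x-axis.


Reflection over x-axis: (x,y) -> (x,-y)
(-26.7, 16.4) -> (-26.7, -16.4)

(-26.7, -16.4)


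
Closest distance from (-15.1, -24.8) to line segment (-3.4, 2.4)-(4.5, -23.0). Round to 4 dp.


Project P onto AB: t = 0.8458 (clamped to [0,1])
Closest point on segment: (3.2817, -19.0829)
Distance: 19.2502

19.2502


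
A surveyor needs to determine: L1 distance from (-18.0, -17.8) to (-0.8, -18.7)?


|(-18)-(-0.8)| + |(-17.8)-(-18.7)| = 17.2 + 0.9 = 18.1

18.1


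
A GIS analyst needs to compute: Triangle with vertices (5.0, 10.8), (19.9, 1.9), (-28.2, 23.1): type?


Side lengths squared: AB^2=301.22, BC^2=2763.05, CA^2=1253.53
Sorted: [301.22, 1253.53, 2763.05]
By sides: Scalene, By angles: Obtuse

Scalene, Obtuse


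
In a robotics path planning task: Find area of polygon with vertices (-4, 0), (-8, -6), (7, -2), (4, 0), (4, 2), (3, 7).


Shoelace sum: ((-4)*(-6) - (-8)*0) + ((-8)*(-2) - 7*(-6)) + (7*0 - 4*(-2)) + (4*2 - 4*0) + (4*7 - 3*2) + (3*0 - (-4)*7)
= 148
Area = |148|/2 = 74

74


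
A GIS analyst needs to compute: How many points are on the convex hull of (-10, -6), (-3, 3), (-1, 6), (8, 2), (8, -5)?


Convex hull vertices (CCW): (-10, -6), (8, -5), (8, 2), (-1, 6)
Count = 4

4


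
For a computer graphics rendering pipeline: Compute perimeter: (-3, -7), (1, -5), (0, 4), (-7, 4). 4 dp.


Sides: (-3, -7)->(1, -5): sqrt(20) = 4.472136, (1, -5)->(0, 4): sqrt(82) = 9.055385, (0, 4)->(-7, 4): sqrt(49) = 7, (-7, 4)->(-3, -7): sqrt(137) = 11.7047
Sum = 32.232221
Perimeter = 32.2322

32.2322


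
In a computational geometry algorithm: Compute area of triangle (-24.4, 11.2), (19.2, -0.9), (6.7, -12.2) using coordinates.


Area = |x_A(y_B-y_C) + x_B(y_C-y_A) + x_C(y_A-y_B)|/2
= |(-275.72) + (-449.28) + 81.07|/2
= 643.93/2 = 321.965

321.965


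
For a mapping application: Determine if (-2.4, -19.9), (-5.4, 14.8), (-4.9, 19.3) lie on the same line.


Cross product: ((-5.4)-(-2.4))*(19.3-(-19.9)) - (14.8-(-19.9))*((-4.9)-(-2.4))
= -30.85

No, not collinear


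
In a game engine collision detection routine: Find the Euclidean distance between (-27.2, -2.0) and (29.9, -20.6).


dx=57.1, dy=-18.6
d^2 = 57.1^2 + (-18.6)^2 = 3606.37
d = sqrt(3606.37) = 60.0531

60.0531


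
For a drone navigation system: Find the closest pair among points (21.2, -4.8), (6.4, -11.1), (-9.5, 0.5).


d(P0,P1) = 16.0851, d(P0,P2) = 31.1541, d(P1,P2) = 19.6817
Closest: P0 and P1

Closest pair: (21.2, -4.8) and (6.4, -11.1), distance = 16.0851


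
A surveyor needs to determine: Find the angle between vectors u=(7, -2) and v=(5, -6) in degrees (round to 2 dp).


u.v = 47, |u| = sqrt(53) = 7.2801, |v| = sqrt(61) = 7.8102
cos(theta) = u.v/(|u||v|) = 47/sqrt(3233) = 0.826599
theta = acos(0.826599) = 34.25 degrees

34.25 degrees


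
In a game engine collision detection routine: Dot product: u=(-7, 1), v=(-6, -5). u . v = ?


u . v = u_x*v_x + u_y*v_y = (-7)*(-6) + 1*(-5)
= 42 + (-5) = 37

37


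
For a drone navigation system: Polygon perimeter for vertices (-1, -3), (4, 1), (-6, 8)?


Sides: (-1, -3)->(4, 1): sqrt(41) = 6.403124, (4, 1)->(-6, 8): sqrt(149) = 12.206556, (-6, 8)->(-1, -3): sqrt(146) = 12.083046
Sum = 30.692726
Perimeter = 30.6927

30.6927


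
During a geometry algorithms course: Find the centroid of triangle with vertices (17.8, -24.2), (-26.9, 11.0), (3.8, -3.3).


Centroid = ((x_A+x_B+x_C)/3, (y_A+y_B+y_C)/3)
= ((17.8+(-26.9)+3.8)/3, ((-24.2)+11+(-3.3))/3)
= (-1.7667, -5.5)

(-1.7667, -5.5)


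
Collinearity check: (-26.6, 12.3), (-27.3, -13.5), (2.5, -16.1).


Cross product: ((-27.3)-(-26.6))*((-16.1)-12.3) - ((-13.5)-12.3)*(2.5-(-26.6))
= 770.66

No, not collinear


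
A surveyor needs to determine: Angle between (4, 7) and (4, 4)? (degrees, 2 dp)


u.v = 44, |u| = sqrt(65) = 8.0623, |v| = sqrt(32) = 5.6569
cos(theta) = u.v/(|u||v|) = 44/sqrt(2080) = 0.964764
theta = acos(0.964764) = 15.26 degrees

15.26 degrees


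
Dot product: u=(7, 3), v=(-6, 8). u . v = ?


u . v = u_x*v_x + u_y*v_y = 7*(-6) + 3*8
= (-42) + 24 = -18

-18


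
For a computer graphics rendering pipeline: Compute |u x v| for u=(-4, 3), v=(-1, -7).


|u x v| = |(-4)*(-7) - 3*(-1)|
= |28 - (-3)| = 31

31


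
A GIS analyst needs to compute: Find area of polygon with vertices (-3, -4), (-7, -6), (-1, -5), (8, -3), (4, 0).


Shoelace sum: ((-3)*(-6) - (-7)*(-4)) + ((-7)*(-5) - (-1)*(-6)) + ((-1)*(-3) - 8*(-5)) + (8*0 - 4*(-3)) + (4*(-4) - (-3)*0)
= 58
Area = |58|/2 = 29

29


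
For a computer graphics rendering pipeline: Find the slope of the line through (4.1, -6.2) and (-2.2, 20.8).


slope = (y2-y1)/(x2-x1) = (20.8-(-6.2))/((-2.2)-4.1) = 27/(-6.3) = -4.2857

-4.2857


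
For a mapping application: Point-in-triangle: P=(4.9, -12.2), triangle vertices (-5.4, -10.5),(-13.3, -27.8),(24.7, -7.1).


Cross products: AB x AP = 191.62, BC x BP = 216.06, CA x CP = 86.19
All same sign? yes

Yes, inside


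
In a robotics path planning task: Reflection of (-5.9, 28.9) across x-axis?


Reflection over x-axis: (x,y) -> (x,-y)
(-5.9, 28.9) -> (-5.9, -28.9)

(-5.9, -28.9)


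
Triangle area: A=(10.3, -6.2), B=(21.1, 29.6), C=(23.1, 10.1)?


Area = |x_A(y_B-y_C) + x_B(y_C-y_A) + x_C(y_A-y_B)|/2
= |200.85 + 343.93 + (-826.98)|/2
= 282.2/2 = 141.1

141.1


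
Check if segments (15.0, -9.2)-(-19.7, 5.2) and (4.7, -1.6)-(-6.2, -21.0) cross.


Cross products: d1=282.66, d2=-547.48, d3=-115.4, d4=714.74
d1*d2 < 0 and d3*d4 < 0? yes

Yes, they intersect


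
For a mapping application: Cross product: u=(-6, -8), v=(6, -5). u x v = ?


u x v = u_x*v_y - u_y*v_x = (-6)*(-5) - (-8)*6
= 30 - (-48) = 78

78


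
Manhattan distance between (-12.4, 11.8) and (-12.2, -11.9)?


|(-12.4)-(-12.2)| + |11.8-(-11.9)| = 0.2 + 23.7 = 23.9

23.9


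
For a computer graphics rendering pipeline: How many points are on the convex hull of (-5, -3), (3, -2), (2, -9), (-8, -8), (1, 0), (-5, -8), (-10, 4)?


Convex hull vertices (CCW): (-10, 4), (-8, -8), (2, -9), (3, -2), (1, 0)
Count = 5

5


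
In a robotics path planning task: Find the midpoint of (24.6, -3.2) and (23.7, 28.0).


M = ((24.6+23.7)/2, ((-3.2)+28)/2)
= (24.15, 12.4)

(24.15, 12.4)


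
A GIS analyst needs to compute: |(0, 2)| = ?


|u| = sqrt(0^2 + 2^2) = sqrt(4) = 2

2


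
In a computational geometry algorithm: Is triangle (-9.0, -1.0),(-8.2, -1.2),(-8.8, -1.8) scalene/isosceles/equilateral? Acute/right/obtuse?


Side lengths squared: AB^2=0.68, BC^2=0.72, CA^2=0.68
Sorted: [0.68, 0.68, 0.72]
By sides: Isosceles, By angles: Acute

Isosceles, Acute


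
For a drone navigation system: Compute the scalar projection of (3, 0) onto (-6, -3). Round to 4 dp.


u.v = -18, |v| = sqrt(45) = 6.7082
Scalar projection = u.v / |v| = -18 / sqrt(45) = -2.6833

-2.6833


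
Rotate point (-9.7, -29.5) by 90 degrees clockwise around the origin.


90° CW: (x,y) -> (y, -x)
(-9.7,-29.5) -> (-29.5, 9.7)

(-29.5, 9.7)


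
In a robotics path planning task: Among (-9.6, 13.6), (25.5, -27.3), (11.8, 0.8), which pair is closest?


d(P0,P1) = 53.8964, d(P0,P2) = 24.9359, d(P1,P2) = 31.2618
Closest: P0 and P2

Closest pair: (-9.6, 13.6) and (11.8, 0.8), distance = 24.9359


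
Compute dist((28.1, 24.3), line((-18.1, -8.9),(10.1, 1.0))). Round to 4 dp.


|cross product| = 478.86
|line direction| = sqrt(893.25) = 29.8873
Distance = 478.86/sqrt(893.25) = 16.0222

16.0222


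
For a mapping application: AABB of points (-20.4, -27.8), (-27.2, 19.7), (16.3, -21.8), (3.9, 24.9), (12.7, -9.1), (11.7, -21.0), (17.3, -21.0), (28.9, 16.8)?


x range: [-27.2, 28.9]
y range: [-27.8, 24.9]
Bounding box: (-27.2,-27.8) to (28.9,24.9)

(-27.2,-27.8) to (28.9,24.9)


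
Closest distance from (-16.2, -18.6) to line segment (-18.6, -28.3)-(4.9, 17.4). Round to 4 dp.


Project P onto AB: t = 0.1892 (clamped to [0,1])
Closest point on segment: (-14.1532, -19.6525)
Distance: 2.3015

2.3015


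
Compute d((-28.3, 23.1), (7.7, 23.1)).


dx=36, dy=0
d^2 = 36^2 + 0^2 = 1296
d = sqrt(1296) = 36

36


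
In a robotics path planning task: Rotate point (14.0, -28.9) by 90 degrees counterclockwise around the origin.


90° CCW: (x,y) -> (-y, x)
(14,-28.9) -> (28.9, 14)

(28.9, 14)


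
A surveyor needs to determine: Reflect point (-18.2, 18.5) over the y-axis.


Reflection over y-axis: (x,y) -> (-x,y)
(-18.2, 18.5) -> (18.2, 18.5)

(18.2, 18.5)


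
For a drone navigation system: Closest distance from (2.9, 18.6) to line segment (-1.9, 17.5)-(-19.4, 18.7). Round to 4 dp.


Project P onto AB: t = 0 (clamped to [0,1])
Closest point on segment: (-1.9, 17.5)
Distance: 4.9244

4.9244


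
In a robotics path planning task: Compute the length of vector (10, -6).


|u| = sqrt(10^2 + (-6)^2) = sqrt(136) = 11.6619

11.6619


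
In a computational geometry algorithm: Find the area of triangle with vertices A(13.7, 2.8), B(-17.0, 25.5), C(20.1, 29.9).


Area = |x_A(y_B-y_C) + x_B(y_C-y_A) + x_C(y_A-y_B)|/2
= |(-60.28) + (-460.7) + (-456.27)|/2
= 977.25/2 = 488.625

488.625


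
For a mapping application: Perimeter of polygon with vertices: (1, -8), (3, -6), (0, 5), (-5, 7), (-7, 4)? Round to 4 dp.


Sides: (1, -8)->(3, -6): sqrt(8) = 2.828427, (3, -6)->(0, 5): sqrt(130) = 11.401754, (0, 5)->(-5, 7): sqrt(29) = 5.385165, (-5, 7)->(-7, 4): sqrt(13) = 3.605551, (-7, 4)->(1, -8): sqrt(208) = 14.422205
Sum = 37.643102
Perimeter = 37.6431

37.6431


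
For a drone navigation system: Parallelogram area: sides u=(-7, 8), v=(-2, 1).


|u x v| = |(-7)*1 - 8*(-2)|
= |(-7) - (-16)| = 9

9


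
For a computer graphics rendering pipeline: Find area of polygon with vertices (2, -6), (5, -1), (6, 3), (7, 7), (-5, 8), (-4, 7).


Shoelace sum: (2*(-1) - 5*(-6)) + (5*3 - 6*(-1)) + (6*7 - 7*3) + (7*8 - (-5)*7) + ((-5)*7 - (-4)*8) + ((-4)*(-6) - 2*7)
= 168
Area = |168|/2 = 84

84


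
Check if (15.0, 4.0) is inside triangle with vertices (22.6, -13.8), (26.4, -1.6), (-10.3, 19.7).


Cross products: AB x AP = 160.36, BC x BP = 37.3, CA x CP = 331.02
All same sign? yes

Yes, inside


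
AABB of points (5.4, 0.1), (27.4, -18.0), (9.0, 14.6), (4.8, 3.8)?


x range: [4.8, 27.4]
y range: [-18, 14.6]
Bounding box: (4.8,-18) to (27.4,14.6)

(4.8,-18) to (27.4,14.6)


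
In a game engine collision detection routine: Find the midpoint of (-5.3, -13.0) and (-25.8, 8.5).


M = (((-5.3)+(-25.8))/2, ((-13)+8.5)/2)
= (-15.55, -2.25)

(-15.55, -2.25)


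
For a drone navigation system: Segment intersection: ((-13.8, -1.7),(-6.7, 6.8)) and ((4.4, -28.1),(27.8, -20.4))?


Cross products: d1=757.9, d2=902.13, d3=-342.14, d4=-486.37
d1*d2 < 0 and d3*d4 < 0? no

No, they don't intersect


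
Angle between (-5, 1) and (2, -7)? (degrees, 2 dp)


u.v = -17, |u| = sqrt(26) = 5.099, |v| = sqrt(53) = 7.2801
cos(theta) = u.v/(|u||v|) = -17/sqrt(1378) = -0.457957
theta = acos(-0.457957) = 117.26 degrees

117.26 degrees


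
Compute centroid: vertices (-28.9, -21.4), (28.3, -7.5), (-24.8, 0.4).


Centroid = ((x_A+x_B+x_C)/3, (y_A+y_B+y_C)/3)
= (((-28.9)+28.3+(-24.8))/3, ((-21.4)+(-7.5)+0.4)/3)
= (-8.4667, -9.5)

(-8.4667, -9.5)


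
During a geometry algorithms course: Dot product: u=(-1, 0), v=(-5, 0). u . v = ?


u . v = u_x*v_x + u_y*v_y = (-1)*(-5) + 0*0
= 5 + 0 = 5

5


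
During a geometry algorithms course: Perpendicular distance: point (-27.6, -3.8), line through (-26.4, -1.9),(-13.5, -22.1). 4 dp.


|cross product| = 48.75
|line direction| = sqrt(574.45) = 23.9677
Distance = 48.75/sqrt(574.45) = 2.034

2.034


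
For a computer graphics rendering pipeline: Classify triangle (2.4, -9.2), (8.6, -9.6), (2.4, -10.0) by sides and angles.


Side lengths squared: AB^2=38.6, BC^2=38.6, CA^2=0.64
Sorted: [0.64, 38.6, 38.6]
By sides: Isosceles, By angles: Acute

Isosceles, Acute


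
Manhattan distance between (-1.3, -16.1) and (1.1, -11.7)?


|(-1.3)-1.1| + |(-16.1)-(-11.7)| = 2.4 + 4.4 = 6.8

6.8


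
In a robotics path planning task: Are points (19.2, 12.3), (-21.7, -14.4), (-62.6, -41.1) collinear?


Cross product: ((-21.7)-19.2)*((-41.1)-12.3) - ((-14.4)-12.3)*((-62.6)-19.2)
= 0

Yes, collinear


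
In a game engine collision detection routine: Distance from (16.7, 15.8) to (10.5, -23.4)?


dx=-6.2, dy=-39.2
d^2 = (-6.2)^2 + (-39.2)^2 = 1575.08
d = sqrt(1575.08) = 39.6873

39.6873


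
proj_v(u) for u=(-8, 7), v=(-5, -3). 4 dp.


u.v = 19, |v| = sqrt(34) = 5.831
Scalar projection = u.v / |v| = 19 / sqrt(34) = 3.2585

3.2585


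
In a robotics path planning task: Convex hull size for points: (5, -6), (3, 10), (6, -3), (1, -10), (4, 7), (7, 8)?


Convex hull vertices (CCW): (1, -10), (5, -6), (6, -3), (7, 8), (3, 10)
Count = 5

5


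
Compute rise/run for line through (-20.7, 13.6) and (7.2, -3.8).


slope = (y2-y1)/(x2-x1) = ((-3.8)-13.6)/(7.2-(-20.7)) = (-17.4)/27.9 = -0.6237

-0.6237


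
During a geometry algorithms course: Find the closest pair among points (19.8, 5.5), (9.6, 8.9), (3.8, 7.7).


d(P0,P1) = 10.7517, d(P0,P2) = 16.1505, d(P1,P2) = 5.9228
Closest: P1 and P2

Closest pair: (9.6, 8.9) and (3.8, 7.7), distance = 5.9228


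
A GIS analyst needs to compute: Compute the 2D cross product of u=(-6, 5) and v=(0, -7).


u x v = u_x*v_y - u_y*v_x = (-6)*(-7) - 5*0
= 42 - 0 = 42

42


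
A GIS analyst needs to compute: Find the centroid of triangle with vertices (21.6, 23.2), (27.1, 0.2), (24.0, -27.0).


Centroid = ((x_A+x_B+x_C)/3, (y_A+y_B+y_C)/3)
= ((21.6+27.1+24)/3, (23.2+0.2+(-27))/3)
= (24.2333, -1.2)

(24.2333, -1.2)


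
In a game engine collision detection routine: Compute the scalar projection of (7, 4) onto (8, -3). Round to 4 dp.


u.v = 44, |v| = sqrt(73) = 8.544
Scalar projection = u.v / |v| = 44 / sqrt(73) = 5.1498

5.1498


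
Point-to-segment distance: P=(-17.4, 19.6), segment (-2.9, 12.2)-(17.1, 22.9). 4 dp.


Project P onto AB: t = 0 (clamped to [0,1])
Closest point on segment: (-2.9, 12.2)
Distance: 16.2791

16.2791


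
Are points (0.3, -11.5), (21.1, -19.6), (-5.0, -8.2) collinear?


Cross product: (21.1-0.3)*((-8.2)-(-11.5)) - ((-19.6)-(-11.5))*((-5)-0.3)
= 25.71

No, not collinear


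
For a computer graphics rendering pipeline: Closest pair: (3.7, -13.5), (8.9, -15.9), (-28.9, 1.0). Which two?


d(P0,P1) = 5.7271, d(P0,P2) = 35.6793, d(P1,P2) = 41.4059
Closest: P0 and P1

Closest pair: (3.7, -13.5) and (8.9, -15.9), distance = 5.7271


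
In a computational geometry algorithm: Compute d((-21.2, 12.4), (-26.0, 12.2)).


dx=-4.8, dy=-0.2
d^2 = (-4.8)^2 + (-0.2)^2 = 23.08
d = sqrt(23.08) = 4.8042

4.8042


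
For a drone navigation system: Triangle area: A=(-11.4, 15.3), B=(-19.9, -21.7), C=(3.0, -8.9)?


Area = |x_A(y_B-y_C) + x_B(y_C-y_A) + x_C(y_A-y_B)|/2
= |145.92 + 481.58 + 111|/2
= 738.5/2 = 369.25

369.25


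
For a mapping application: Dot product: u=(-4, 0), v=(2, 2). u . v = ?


u . v = u_x*v_x + u_y*v_y = (-4)*2 + 0*2
= (-8) + 0 = -8

-8


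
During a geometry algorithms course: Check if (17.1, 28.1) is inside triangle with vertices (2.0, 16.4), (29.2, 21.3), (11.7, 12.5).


Cross products: AB x AP = 244.25, BC x BP = -225.48, CA x CP = -172.38
All same sign? no

No, outside


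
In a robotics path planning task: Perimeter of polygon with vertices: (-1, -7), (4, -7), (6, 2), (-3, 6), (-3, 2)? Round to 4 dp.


Sides: (-1, -7)->(4, -7): sqrt(25) = 5, (4, -7)->(6, 2): sqrt(85) = 9.219544, (6, 2)->(-3, 6): sqrt(97) = 9.848858, (-3, 6)->(-3, 2): sqrt(16) = 4, (-3, 2)->(-1, -7): sqrt(85) = 9.219544
Sum = 37.287946
Perimeter = 37.2879

37.2879


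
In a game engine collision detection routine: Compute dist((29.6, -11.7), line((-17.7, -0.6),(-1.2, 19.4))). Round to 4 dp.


|cross product| = 1129.15
|line direction| = sqrt(672.25) = 25.9278
Distance = 1129.15/sqrt(672.25) = 43.5498

43.5498


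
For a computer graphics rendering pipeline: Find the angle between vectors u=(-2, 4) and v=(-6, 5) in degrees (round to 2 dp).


u.v = 32, |u| = sqrt(20) = 4.4721, |v| = sqrt(61) = 7.8102
cos(theta) = u.v/(|u||v|) = 32/sqrt(1220) = 0.916157
theta = acos(0.916157) = 23.63 degrees

23.63 degrees


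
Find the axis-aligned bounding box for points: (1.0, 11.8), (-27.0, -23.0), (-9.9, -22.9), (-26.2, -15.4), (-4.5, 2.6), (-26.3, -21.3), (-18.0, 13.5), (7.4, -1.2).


x range: [-27, 7.4]
y range: [-23, 13.5]
Bounding box: (-27,-23) to (7.4,13.5)

(-27,-23) to (7.4,13.5)


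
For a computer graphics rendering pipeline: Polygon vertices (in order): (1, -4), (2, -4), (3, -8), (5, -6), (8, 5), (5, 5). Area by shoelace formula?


Shoelace sum: (1*(-4) - 2*(-4)) + (2*(-8) - 3*(-4)) + (3*(-6) - 5*(-8)) + (5*5 - 8*(-6)) + (8*5 - 5*5) + (5*(-4) - 1*5)
= 85
Area = |85|/2 = 42.5

42.5


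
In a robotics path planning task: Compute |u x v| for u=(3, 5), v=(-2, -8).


|u x v| = |3*(-8) - 5*(-2)|
= |(-24) - (-10)| = 14

14


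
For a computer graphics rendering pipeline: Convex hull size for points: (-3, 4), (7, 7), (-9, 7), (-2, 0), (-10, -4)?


Convex hull vertices (CCW): (-10, -4), (-2, 0), (7, 7), (-9, 7)
Count = 4

4


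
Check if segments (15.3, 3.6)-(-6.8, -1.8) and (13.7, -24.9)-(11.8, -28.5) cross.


Cross products: d1=-48.39, d2=-117.69, d3=621.21, d4=690.51
d1*d2 < 0 and d3*d4 < 0? no

No, they don't intersect


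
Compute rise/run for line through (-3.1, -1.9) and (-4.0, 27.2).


slope = (y2-y1)/(x2-x1) = (27.2-(-1.9))/((-4)-(-3.1)) = 29.1/(-0.9) = -32.3333

-32.3333


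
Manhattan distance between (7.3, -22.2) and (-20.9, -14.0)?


|7.3-(-20.9)| + |(-22.2)-(-14)| = 28.2 + 8.2 = 36.4

36.4


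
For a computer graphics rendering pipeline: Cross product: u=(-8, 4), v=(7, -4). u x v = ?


u x v = u_x*v_y - u_y*v_x = (-8)*(-4) - 4*7
= 32 - 28 = 4

4


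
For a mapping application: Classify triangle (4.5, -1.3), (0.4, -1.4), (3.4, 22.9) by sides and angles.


Side lengths squared: AB^2=16.82, BC^2=599.49, CA^2=586.85
Sorted: [16.82, 586.85, 599.49]
By sides: Scalene, By angles: Acute

Scalene, Acute


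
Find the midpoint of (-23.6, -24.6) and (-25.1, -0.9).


M = (((-23.6)+(-25.1))/2, ((-24.6)+(-0.9))/2)
= (-24.35, -12.75)

(-24.35, -12.75)


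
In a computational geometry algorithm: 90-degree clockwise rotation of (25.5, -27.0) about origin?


90° CW: (x,y) -> (y, -x)
(25.5,-27) -> (-27, -25.5)

(-27, -25.5)


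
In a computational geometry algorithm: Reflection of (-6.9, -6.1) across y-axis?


Reflection over y-axis: (x,y) -> (-x,y)
(-6.9, -6.1) -> (6.9, -6.1)

(6.9, -6.1)


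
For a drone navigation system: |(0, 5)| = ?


|u| = sqrt(0^2 + 5^2) = sqrt(25) = 5

5


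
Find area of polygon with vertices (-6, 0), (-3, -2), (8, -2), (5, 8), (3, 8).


Shoelace sum: ((-6)*(-2) - (-3)*0) + ((-3)*(-2) - 8*(-2)) + (8*8 - 5*(-2)) + (5*8 - 3*8) + (3*0 - (-6)*8)
= 172
Area = |172|/2 = 86

86


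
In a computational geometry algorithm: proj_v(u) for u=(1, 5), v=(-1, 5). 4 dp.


u.v = 24, |v| = sqrt(26) = 5.099
Scalar projection = u.v / |v| = 24 / sqrt(26) = 4.7068

4.7068


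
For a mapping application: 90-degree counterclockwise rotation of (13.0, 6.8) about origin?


90° CCW: (x,y) -> (-y, x)
(13,6.8) -> (-6.8, 13)

(-6.8, 13)


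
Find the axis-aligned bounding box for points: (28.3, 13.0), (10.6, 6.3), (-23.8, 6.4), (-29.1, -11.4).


x range: [-29.1, 28.3]
y range: [-11.4, 13]
Bounding box: (-29.1,-11.4) to (28.3,13)

(-29.1,-11.4) to (28.3,13)


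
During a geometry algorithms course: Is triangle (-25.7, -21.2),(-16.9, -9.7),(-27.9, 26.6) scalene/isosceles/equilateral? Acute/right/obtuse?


Side lengths squared: AB^2=209.69, BC^2=1438.69, CA^2=2289.68
Sorted: [209.69, 1438.69, 2289.68]
By sides: Scalene, By angles: Obtuse

Scalene, Obtuse


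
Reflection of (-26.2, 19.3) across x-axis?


Reflection over x-axis: (x,y) -> (x,-y)
(-26.2, 19.3) -> (-26.2, -19.3)

(-26.2, -19.3)


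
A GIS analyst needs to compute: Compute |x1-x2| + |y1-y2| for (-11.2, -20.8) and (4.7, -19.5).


|(-11.2)-4.7| + |(-20.8)-(-19.5)| = 15.9 + 1.3 = 17.2

17.2


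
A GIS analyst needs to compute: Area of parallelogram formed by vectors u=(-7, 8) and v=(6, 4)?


|u x v| = |(-7)*4 - 8*6|
= |(-28) - 48| = 76

76


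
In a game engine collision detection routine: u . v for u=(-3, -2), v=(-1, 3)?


u . v = u_x*v_x + u_y*v_y = (-3)*(-1) + (-2)*3
= 3 + (-6) = -3

-3


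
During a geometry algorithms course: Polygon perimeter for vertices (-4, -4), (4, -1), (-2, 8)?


Sides: (-4, -4)->(4, -1): sqrt(73) = 8.544004, (4, -1)->(-2, 8): sqrt(117) = 10.816654, (-2, 8)->(-4, -4): sqrt(148) = 12.165525
Sum = 31.526183
Perimeter = 31.5262

31.5262


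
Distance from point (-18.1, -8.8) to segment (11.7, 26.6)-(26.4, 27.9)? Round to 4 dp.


Project P onto AB: t = 0 (clamped to [0,1])
Closest point on segment: (11.7, 26.6)
Distance: 46.2731

46.2731


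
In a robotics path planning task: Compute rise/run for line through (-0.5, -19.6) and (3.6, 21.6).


slope = (y2-y1)/(x2-x1) = (21.6-(-19.6))/(3.6-(-0.5)) = 41.2/4.1 = 10.0488

10.0488


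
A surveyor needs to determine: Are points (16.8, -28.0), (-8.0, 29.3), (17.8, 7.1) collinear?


Cross product: ((-8)-16.8)*(7.1-(-28)) - (29.3-(-28))*(17.8-16.8)
= -927.78

No, not collinear


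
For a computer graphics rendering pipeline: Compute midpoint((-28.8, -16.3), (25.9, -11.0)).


M = (((-28.8)+25.9)/2, ((-16.3)+(-11))/2)
= (-1.45, -13.65)

(-1.45, -13.65)


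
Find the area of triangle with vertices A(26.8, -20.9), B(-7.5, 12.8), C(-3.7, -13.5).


Area = |x_A(y_B-y_C) + x_B(y_C-y_A) + x_C(y_A-y_B)|/2
= |704.84 + (-55.5) + 124.69|/2
= 774.03/2 = 387.015

387.015


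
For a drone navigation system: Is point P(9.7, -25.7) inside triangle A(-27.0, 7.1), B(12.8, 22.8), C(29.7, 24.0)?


Cross products: AB x AP = -1881.63, BC x BP = -815.93, CA x CP = 2479.99
All same sign? no

No, outside


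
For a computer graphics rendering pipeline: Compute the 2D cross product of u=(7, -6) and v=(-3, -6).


u x v = u_x*v_y - u_y*v_x = 7*(-6) - (-6)*(-3)
= (-42) - 18 = -60

-60


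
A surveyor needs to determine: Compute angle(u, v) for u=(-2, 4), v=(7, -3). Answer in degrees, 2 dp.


u.v = -26, |u| = sqrt(20) = 4.4721, |v| = sqrt(58) = 7.6158
cos(theta) = u.v/(|u||v|) = -26/sqrt(1160) = -0.763386
theta = acos(-0.763386) = 139.76 degrees

139.76 degrees


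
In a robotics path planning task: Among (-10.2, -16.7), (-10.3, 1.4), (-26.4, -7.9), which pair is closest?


d(P0,P1) = 18.1003, d(P0,P2) = 18.4358, d(P1,P2) = 18.593
Closest: P0 and P1

Closest pair: (-10.2, -16.7) and (-10.3, 1.4), distance = 18.1003


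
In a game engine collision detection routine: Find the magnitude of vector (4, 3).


|u| = sqrt(4^2 + 3^2) = sqrt(25) = 5

5


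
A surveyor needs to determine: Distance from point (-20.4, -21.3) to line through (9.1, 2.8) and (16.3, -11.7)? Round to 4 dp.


|cross product| = 601.27
|line direction| = sqrt(262.09) = 16.1892
Distance = 601.27/sqrt(262.09) = 37.1402

37.1402


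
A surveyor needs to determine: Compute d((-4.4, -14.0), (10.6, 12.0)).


dx=15, dy=26
d^2 = 15^2 + 26^2 = 901
d = sqrt(901) = 30.0167

30.0167


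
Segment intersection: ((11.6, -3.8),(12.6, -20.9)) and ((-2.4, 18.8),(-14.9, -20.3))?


Cross products: d1=829.9, d2=1082.75, d3=-216.8, d4=-469.65
d1*d2 < 0 and d3*d4 < 0? no

No, they don't intersect


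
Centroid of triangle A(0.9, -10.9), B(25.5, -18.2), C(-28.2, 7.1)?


Centroid = ((x_A+x_B+x_C)/3, (y_A+y_B+y_C)/3)
= ((0.9+25.5+(-28.2))/3, ((-10.9)+(-18.2)+7.1)/3)
= (-0.6, -7.3333)

(-0.6, -7.3333)


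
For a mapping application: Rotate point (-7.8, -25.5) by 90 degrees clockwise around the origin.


90° CW: (x,y) -> (y, -x)
(-7.8,-25.5) -> (-25.5, 7.8)

(-25.5, 7.8)


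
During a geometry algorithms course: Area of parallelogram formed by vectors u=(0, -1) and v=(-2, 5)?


|u x v| = |0*5 - (-1)*(-2)|
= |0 - 2| = 2

2


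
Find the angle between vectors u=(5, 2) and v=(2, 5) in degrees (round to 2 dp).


u.v = 20, |u| = sqrt(29) = 5.3852, |v| = sqrt(29) = 5.3852
cos(theta) = u.v/(|u||v|) = 20/sqrt(841) = 0.689655
theta = acos(0.689655) = 46.4 degrees

46.4 degrees


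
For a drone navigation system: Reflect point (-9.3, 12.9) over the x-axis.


Reflection over x-axis: (x,y) -> (x,-y)
(-9.3, 12.9) -> (-9.3, -12.9)

(-9.3, -12.9)


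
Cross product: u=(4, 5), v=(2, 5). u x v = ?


u x v = u_x*v_y - u_y*v_x = 4*5 - 5*2
= 20 - 10 = 10

10


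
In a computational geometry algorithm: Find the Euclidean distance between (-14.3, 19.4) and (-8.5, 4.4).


dx=5.8, dy=-15
d^2 = 5.8^2 + (-15)^2 = 258.64
d = sqrt(258.64) = 16.0823

16.0823


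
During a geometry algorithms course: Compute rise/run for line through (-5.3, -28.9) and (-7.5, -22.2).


slope = (y2-y1)/(x2-x1) = ((-22.2)-(-28.9))/((-7.5)-(-5.3)) = 6.7/(-2.2) = -3.0455

-3.0455


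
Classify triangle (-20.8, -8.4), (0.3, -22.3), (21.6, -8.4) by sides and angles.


Side lengths squared: AB^2=638.42, BC^2=646.9, CA^2=1797.76
Sorted: [638.42, 646.9, 1797.76]
By sides: Scalene, By angles: Obtuse

Scalene, Obtuse


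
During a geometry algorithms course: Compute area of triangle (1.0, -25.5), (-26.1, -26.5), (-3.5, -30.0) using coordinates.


Area = |x_A(y_B-y_C) + x_B(y_C-y_A) + x_C(y_A-y_B)|/2
= |3.5 + 117.45 + (-3.5)|/2
= 117.45/2 = 58.725

58.725


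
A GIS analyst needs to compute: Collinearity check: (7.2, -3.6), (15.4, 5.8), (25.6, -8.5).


Cross product: (15.4-7.2)*((-8.5)-(-3.6)) - (5.8-(-3.6))*(25.6-7.2)
= -213.14

No, not collinear


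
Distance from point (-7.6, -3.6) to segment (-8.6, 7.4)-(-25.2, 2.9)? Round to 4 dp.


Project P onto AB: t = 0.1112 (clamped to [0,1])
Closest point on segment: (-10.4463, 6.8995)
Distance: 10.8785

10.8785


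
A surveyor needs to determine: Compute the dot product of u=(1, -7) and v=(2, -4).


u . v = u_x*v_x + u_y*v_y = 1*2 + (-7)*(-4)
= 2 + 28 = 30

30


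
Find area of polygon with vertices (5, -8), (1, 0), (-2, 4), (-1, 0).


Shoelace sum: (5*0 - 1*(-8)) + (1*4 - (-2)*0) + ((-2)*0 - (-1)*4) + ((-1)*(-8) - 5*0)
= 24
Area = |24|/2 = 12

12


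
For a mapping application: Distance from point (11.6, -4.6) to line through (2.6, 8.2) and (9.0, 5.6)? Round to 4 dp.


|cross product| = 58.52
|line direction| = sqrt(47.72) = 6.908
Distance = 58.52/sqrt(47.72) = 8.4714

8.4714


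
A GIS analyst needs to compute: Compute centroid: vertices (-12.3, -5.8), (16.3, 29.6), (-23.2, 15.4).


Centroid = ((x_A+x_B+x_C)/3, (y_A+y_B+y_C)/3)
= (((-12.3)+16.3+(-23.2))/3, ((-5.8)+29.6+15.4)/3)
= (-6.4, 13.0667)

(-6.4, 13.0667)


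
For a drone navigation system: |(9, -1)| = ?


|u| = sqrt(9^2 + (-1)^2) = sqrt(82) = 9.0554

9.0554


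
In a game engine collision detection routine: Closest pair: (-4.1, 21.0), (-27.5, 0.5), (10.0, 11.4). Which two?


d(P0,P1) = 31.1096, d(P0,P2) = 17.0578, d(P1,P2) = 39.052
Closest: P0 and P2

Closest pair: (-4.1, 21.0) and (10.0, 11.4), distance = 17.0578


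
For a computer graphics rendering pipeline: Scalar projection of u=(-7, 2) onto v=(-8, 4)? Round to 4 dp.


u.v = 64, |v| = sqrt(80) = 8.9443
Scalar projection = u.v / |v| = 64 / sqrt(80) = 7.1554

7.1554


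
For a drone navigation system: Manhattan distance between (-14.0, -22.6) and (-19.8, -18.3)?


|(-14)-(-19.8)| + |(-22.6)-(-18.3)| = 5.8 + 4.3 = 10.1

10.1


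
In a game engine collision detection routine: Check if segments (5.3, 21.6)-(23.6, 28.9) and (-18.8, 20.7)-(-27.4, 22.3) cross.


Cross products: d1=-46.3, d2=-138.36, d3=159.46, d4=251.52
d1*d2 < 0 and d3*d4 < 0? no

No, they don't intersect


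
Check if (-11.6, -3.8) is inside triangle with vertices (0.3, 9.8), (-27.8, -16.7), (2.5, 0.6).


Cross products: AB x AP = 66.81, BC x BP = 110.61, CA x CP = 139.4
All same sign? yes

Yes, inside


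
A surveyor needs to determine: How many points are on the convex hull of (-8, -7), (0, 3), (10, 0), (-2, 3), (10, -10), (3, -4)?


Convex hull vertices (CCW): (-8, -7), (10, -10), (10, 0), (0, 3), (-2, 3)
Count = 5

5


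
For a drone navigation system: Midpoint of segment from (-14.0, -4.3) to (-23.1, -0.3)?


M = (((-14)+(-23.1))/2, ((-4.3)+(-0.3))/2)
= (-18.55, -2.3)

(-18.55, -2.3)


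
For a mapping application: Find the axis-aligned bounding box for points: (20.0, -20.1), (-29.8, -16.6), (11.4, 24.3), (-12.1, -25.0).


x range: [-29.8, 20]
y range: [-25, 24.3]
Bounding box: (-29.8,-25) to (20,24.3)

(-29.8,-25) to (20,24.3)


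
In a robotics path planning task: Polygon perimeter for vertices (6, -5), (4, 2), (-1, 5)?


Sides: (6, -5)->(4, 2): sqrt(53) = 7.28011, (4, 2)->(-1, 5): sqrt(34) = 5.830952, (-1, 5)->(6, -5): sqrt(149) = 12.206556
Sum = 25.317618
Perimeter = 25.3176

25.3176


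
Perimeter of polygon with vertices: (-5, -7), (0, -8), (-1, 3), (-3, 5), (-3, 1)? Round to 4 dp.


Sides: (-5, -7)->(0, -8): sqrt(26) = 5.09902, (0, -8)->(-1, 3): sqrt(122) = 11.045361, (-1, 3)->(-3, 5): sqrt(8) = 2.828427, (-3, 5)->(-3, 1): sqrt(16) = 4, (-3, 1)->(-5, -7): sqrt(68) = 8.246211
Sum = 31.219019
Perimeter = 31.219

31.219


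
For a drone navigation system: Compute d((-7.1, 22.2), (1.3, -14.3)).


dx=8.4, dy=-36.5
d^2 = 8.4^2 + (-36.5)^2 = 1402.81
d = sqrt(1402.81) = 37.4541

37.4541


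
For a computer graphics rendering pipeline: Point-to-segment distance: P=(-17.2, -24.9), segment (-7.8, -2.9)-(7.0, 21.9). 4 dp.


Project P onto AB: t = 0 (clamped to [0,1])
Closest point on segment: (-7.8, -2.9)
Distance: 23.924

23.924


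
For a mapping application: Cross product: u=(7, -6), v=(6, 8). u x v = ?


u x v = u_x*v_y - u_y*v_x = 7*8 - (-6)*6
= 56 - (-36) = 92

92


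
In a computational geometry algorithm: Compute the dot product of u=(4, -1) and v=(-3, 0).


u . v = u_x*v_x + u_y*v_y = 4*(-3) + (-1)*0
= (-12) + 0 = -12

-12


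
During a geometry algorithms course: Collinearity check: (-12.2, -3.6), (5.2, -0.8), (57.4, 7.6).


Cross product: (5.2-(-12.2))*(7.6-(-3.6)) - ((-0.8)-(-3.6))*(57.4-(-12.2))
= 0

Yes, collinear


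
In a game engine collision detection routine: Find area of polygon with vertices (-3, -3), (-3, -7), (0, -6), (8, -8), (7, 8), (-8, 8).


Shoelace sum: ((-3)*(-7) - (-3)*(-3)) + ((-3)*(-6) - 0*(-7)) + (0*(-8) - 8*(-6)) + (8*8 - 7*(-8)) + (7*8 - (-8)*8) + ((-8)*(-3) - (-3)*8)
= 366
Area = |366|/2 = 183

183


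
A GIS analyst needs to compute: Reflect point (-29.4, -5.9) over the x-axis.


Reflection over x-axis: (x,y) -> (x,-y)
(-29.4, -5.9) -> (-29.4, 5.9)

(-29.4, 5.9)


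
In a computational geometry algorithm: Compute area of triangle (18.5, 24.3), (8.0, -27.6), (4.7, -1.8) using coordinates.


Area = |x_A(y_B-y_C) + x_B(y_C-y_A) + x_C(y_A-y_B)|/2
= |(-477.3) + (-208.8) + 243.93|/2
= 442.17/2 = 221.085

221.085


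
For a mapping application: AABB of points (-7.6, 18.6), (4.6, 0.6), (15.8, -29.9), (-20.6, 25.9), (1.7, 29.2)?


x range: [-20.6, 15.8]
y range: [-29.9, 29.2]
Bounding box: (-20.6,-29.9) to (15.8,29.2)

(-20.6,-29.9) to (15.8,29.2)


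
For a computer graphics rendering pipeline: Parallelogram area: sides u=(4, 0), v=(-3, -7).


|u x v| = |4*(-7) - 0*(-3)|
= |(-28) - 0| = 28

28


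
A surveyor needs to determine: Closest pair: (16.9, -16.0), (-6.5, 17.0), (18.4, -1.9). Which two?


d(P0,P1) = 40.4544, d(P0,P2) = 14.1796, d(P1,P2) = 31.2605
Closest: P0 and P2

Closest pair: (16.9, -16.0) and (18.4, -1.9), distance = 14.1796


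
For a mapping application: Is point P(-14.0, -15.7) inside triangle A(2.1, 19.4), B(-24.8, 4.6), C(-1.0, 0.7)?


Cross products: AB x AP = 705.91, BC x BP = -441.02, CA x CP = 192.26
All same sign? no

No, outside


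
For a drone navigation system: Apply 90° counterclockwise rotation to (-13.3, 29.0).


90° CCW: (x,y) -> (-y, x)
(-13.3,29) -> (-29, -13.3)

(-29, -13.3)


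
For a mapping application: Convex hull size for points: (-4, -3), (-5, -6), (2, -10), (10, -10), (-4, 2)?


Convex hull vertices (CCW): (-5, -6), (2, -10), (10, -10), (-4, 2)
Count = 4

4


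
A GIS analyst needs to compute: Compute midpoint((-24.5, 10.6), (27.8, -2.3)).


M = (((-24.5)+27.8)/2, (10.6+(-2.3))/2)
= (1.65, 4.15)

(1.65, 4.15)


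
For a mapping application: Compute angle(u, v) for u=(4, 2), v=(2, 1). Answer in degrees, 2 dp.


u.v = 10, |u| = sqrt(20) = 4.4721, |v| = sqrt(5) = 2.2361
cos(theta) = u.v/(|u||v|) = 10/sqrt(100) = 1
theta = acos(1) = 0 degrees

0 degrees


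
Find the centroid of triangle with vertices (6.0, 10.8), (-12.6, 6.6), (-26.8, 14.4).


Centroid = ((x_A+x_B+x_C)/3, (y_A+y_B+y_C)/3)
= ((6+(-12.6)+(-26.8))/3, (10.8+6.6+14.4)/3)
= (-11.1333, 10.6)

(-11.1333, 10.6)


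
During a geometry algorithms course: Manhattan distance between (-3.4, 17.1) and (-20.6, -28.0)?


|(-3.4)-(-20.6)| + |17.1-(-28)| = 17.2 + 45.1 = 62.3

62.3


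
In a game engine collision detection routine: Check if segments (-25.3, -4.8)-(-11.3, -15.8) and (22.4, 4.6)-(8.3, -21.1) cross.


Cross products: d1=-1093.35, d2=-578.45, d3=656.3, d4=141.4
d1*d2 < 0 and d3*d4 < 0? no

No, they don't intersect


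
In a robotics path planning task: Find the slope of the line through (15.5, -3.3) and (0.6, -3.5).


slope = (y2-y1)/(x2-x1) = ((-3.5)-(-3.3))/(0.6-15.5) = (-0.2)/(-14.9) = 0.0134

0.0134


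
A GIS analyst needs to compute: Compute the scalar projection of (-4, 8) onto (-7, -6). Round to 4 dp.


u.v = -20, |v| = sqrt(85) = 9.2195
Scalar projection = u.v / |v| = -20 / sqrt(85) = -2.1693

-2.1693
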